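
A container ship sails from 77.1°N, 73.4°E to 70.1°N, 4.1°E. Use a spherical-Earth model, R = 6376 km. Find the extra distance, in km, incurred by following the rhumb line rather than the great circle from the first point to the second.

126 km

Great circle: cos σ = sin φ₁ sin φ₂ + cos φ₁ cos φ₂ cos Δλ,  σ = 0.3380 rad → d_gc = 2155.1 km
Rhumb line: Δψ = -0.4394, q = Δφ/Δψ = 0.2781, d_rh = R√(Δφ²+q²Δλ²) = 2281.4 km
Excess = 2281.4 − 2155.1 = 126.3 ≈ 126 km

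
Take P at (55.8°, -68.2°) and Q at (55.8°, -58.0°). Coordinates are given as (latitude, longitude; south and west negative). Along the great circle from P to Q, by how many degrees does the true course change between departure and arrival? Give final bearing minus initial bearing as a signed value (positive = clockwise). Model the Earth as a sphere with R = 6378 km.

+8.4°

At departure: θ₁ = atan2(sin Δλ cos φ₂, cos φ₁ sin φ₂ − sin φ₁ cos φ₂ cos Δλ) = 85.78°
At arrival: θ₂ = atan2(sin Δλ cos φ₁, −cos φ₂ sin φ₁ + sin φ₂ cos φ₁ cos Δλ) = 94.22°
Δθ = θ₂ − θ₁ = +8.4°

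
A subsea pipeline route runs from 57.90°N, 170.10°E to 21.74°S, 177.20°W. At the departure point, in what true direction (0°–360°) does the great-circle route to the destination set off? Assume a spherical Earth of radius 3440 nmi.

168.0°

N = sin Δλ·cos φ₂ = +0.2042;  D = cos φ₁ sin φ₂ − sin φ₁ cos φ₂ cos Δλ = -0.9644
initial course = atan2(N, D) = 168.04°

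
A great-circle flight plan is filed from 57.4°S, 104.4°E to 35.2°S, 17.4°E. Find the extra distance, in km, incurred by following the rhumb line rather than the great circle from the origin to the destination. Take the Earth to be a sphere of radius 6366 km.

389 km

Great circle: cos σ = sin φ₁ sin φ₂ + cos φ₁ cos φ₂ cos Δλ,  σ = 1.0372 rad → d_gc = 6602.63 km
Rhumb line: Δψ = +0.5725, q = Δφ/Δψ = 0.6768, d_rh = R√(Δφ²+q²Δλ²) = 6992.09 km
Excess = 6992.09 − 6602.63 = 389.46 ≈ 389 km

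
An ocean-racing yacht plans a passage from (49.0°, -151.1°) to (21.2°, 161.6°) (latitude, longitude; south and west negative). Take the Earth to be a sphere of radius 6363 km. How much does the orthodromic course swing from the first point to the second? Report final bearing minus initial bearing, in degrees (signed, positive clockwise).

-29.1°

At departure: θ₁ = atan2(sin Δλ cos φ₂, cos φ₁ sin φ₂ − sin φ₁ cos φ₂ cos Δλ) = 250.70°
At arrival: θ₂ = atan2(sin Δλ cos φ₁, −cos φ₂ sin φ₁ + sin φ₂ cos φ₁ cos Δλ) = 221.62°
Δθ = θ₂ − θ₁ = -29.1°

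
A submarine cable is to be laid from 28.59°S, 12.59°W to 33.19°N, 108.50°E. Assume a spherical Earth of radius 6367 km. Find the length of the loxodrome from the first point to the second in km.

14503 km

Rhumb course C = atan2(Δλ, Δψ) with Δψ = ln[tan(π/4+φ₂/2)/tan(π/4+φ₁/2)] = +1.1358, Δλ = +2.1134 → C = 61.75°
d = R·|Δφ| / |cos C| = 6367·1.07826 / 0.47338 = 14503 km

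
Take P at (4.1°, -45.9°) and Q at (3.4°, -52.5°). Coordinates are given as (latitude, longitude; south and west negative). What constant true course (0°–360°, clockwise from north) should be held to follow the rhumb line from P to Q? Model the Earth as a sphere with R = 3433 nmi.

Δψ = ln[tan(π/4+φ₂/2)/tan(π/4+φ₁/2)] = -0.0122
Δλ = -0.1152 rad (taken the short way round)
course = atan2(Δλ, Δψ) = 263.93°

263.9°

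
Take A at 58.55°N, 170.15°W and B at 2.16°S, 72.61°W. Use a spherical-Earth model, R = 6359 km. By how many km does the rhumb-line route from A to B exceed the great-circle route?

Great circle: cos σ = sin φ₁ sin φ₂ + cos φ₁ cos φ₂ cos Δλ,  σ = 1.6715 rad → d_gc = 10629.3 km
Rhumb line: Δψ = -1.3051, q = Δφ/Δψ = 0.8119, d_rh = R√(Δφ²+q²Δλ²) = 11074.5 km
Excess = 11074.5 − 10629.3 = 445.2 ≈ 445 km

445 km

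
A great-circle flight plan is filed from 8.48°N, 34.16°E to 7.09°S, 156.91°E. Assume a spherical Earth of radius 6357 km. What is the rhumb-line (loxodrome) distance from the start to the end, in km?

13686 km

Δψ = ln[tan(π/4+φ₂/2)/tan(π/4+φ₁/2)] = -0.2726;  Δφ = -0.2717 rad,  Δλ = +2.1424 rad
q = Δφ/Δψ = 0.9968
d = R·√(Δφ² + q²Δλ²) = 6357·2.15285 = 13686 km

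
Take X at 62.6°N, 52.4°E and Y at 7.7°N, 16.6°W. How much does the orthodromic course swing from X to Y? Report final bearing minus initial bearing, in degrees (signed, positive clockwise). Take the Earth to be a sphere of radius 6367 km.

At departure: θ₁ = atan2(sin Δλ cos φ₂, cos φ₁ sin φ₂ − sin φ₁ cos φ₂ cos Δλ) = 254.67°
At arrival: θ₂ = atan2(sin Δλ cos φ₁, −cos φ₂ sin φ₁ + sin φ₂ cos φ₁ cos Δλ) = 206.61°
Δθ = θ₂ − θ₁ = -48.1°

-48.1°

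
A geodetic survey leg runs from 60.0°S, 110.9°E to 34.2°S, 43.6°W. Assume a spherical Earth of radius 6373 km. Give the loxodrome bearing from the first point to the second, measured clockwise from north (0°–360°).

284.2°

Δψ = ln[tan(π/4+φ₂/2)/tan(π/4+φ₁/2)] = +0.6811
Δλ = -2.6965 rad (taken the short way round)
course = atan2(Δλ, Δψ) = 284.18°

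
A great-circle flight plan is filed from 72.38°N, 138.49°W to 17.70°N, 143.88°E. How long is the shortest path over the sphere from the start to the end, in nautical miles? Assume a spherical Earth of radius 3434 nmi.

4161 nmi

cos σ = sin φ₁ sin φ₂ + cos φ₁ cos φ₂ cos Δλ
      = sin(72.38°)sin(17.70°) + cos(72.38°)cos(17.70°)cos(-77.63°) = 0.3515
σ = 69.418° → d = Rσ = 3434·1.21157 = 4161 nmi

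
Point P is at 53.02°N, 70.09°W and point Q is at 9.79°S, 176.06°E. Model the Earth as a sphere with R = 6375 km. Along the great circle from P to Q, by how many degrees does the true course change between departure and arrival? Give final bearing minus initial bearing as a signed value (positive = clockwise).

-67.1°

At departure: θ₁ = atan2(sin Δλ cos φ₂, cos φ₁ sin φ₂ − sin φ₁ cos φ₂ cos Δλ) = 283.48°
At arrival: θ₂ = atan2(sin Δλ cos φ₁, −cos φ₂ sin φ₁ + sin φ₂ cos φ₁ cos Δλ) = 216.41°
Δθ = θ₂ − θ₁ = -67.1°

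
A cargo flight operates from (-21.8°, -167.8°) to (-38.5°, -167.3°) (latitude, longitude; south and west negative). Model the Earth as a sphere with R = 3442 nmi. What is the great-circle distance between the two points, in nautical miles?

1004 nmi

cos σ = sin φ₁ sin φ₂ + cos φ₁ cos φ₂ cos Δλ
      = sin(-21.80°)sin(-38.50°) + cos(-21.80°)cos(-38.50°)cos(0.50°) = 0.9578
σ = 16.706° → d = Rσ = 3442·0.29157 = 1004 nmi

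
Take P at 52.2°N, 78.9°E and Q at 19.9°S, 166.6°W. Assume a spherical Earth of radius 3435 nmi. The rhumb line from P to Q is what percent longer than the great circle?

3.0%

Great circle: σ = 2.1036 rad → d_gc = Rσ = 7225.8 nmi
Rhumb: Δφ = -1.2584, Δλ = +1.9984, Δψ = -1.4264, q = Δφ/Δψ = 0.8822 → d_rh = R√(Δφ²+q²Δλ²) = 7440.5 nmi
Excess = (7440.5 − 7225.8) / 7225.8 = 214.7 / 7225.8 = 2.97% ≈ 3.0%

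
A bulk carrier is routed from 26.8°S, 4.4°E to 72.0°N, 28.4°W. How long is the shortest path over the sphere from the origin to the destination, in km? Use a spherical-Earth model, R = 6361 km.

Haversine: a = sin²(Δφ/2)+cos φ₁ cos φ₂ sin²(Δλ/2) = 0.59848;  σ = 2·atan2(√a,√(1−a))
σ = 101.359° → d = Rσ = 6361·1.76905 = 11253 km

11253 km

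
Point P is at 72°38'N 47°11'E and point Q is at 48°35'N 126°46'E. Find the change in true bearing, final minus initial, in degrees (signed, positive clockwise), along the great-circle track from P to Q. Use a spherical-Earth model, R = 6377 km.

+73.2°

At departure: θ₁ = atan2(sin Δλ cos φ₂, cos φ₁ sin φ₂ − sin φ₁ cos φ₂ cos Δλ) = 80.43°
At arrival: θ₂ = atan2(sin Δλ cos φ₁, −cos φ₂ sin φ₁ + sin φ₂ cos φ₁ cos Δλ) = 153.58°
Δθ = θ₂ − θ₁ = +73.2°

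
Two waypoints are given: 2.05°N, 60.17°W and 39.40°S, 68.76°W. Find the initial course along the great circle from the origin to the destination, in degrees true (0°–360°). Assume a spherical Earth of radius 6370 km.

N = sin Δλ·cos φ₂ = -0.1154;  D = cos φ₁ sin φ₂ − sin φ₁ cos φ₂ cos Δλ = -0.6617
initial course = atan2(N, D) = 189.89°

189.9°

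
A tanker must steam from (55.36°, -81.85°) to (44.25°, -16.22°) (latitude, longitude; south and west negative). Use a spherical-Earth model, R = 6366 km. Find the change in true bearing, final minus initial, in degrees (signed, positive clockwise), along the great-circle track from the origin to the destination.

+52.7°

At departure: θ₁ = atan2(sin Δλ cos φ₂, cos φ₁ sin φ₂ − sin φ₁ cos φ₂ cos Δλ) = 76.76°
At arrival: θ₂ = atan2(sin Δλ cos φ₁, −cos φ₂ sin φ₁ + sin φ₂ cos φ₁ cos Δλ) = 129.42°
Δθ = θ₂ − θ₁ = +52.7°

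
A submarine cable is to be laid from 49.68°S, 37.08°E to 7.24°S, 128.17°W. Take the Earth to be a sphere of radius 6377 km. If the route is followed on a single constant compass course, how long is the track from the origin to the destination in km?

Δψ = ln[tan(π/4+φ₂/2)/tan(π/4+φ₁/2)] = +0.8753;  Δφ = +0.7407 rad,  Δλ = -2.8842 rad
q = Δφ/Δψ = 0.8462
d = R·√(Δφ² + q²Δλ²) = 6377·2.55056 = 16265 km

16265 km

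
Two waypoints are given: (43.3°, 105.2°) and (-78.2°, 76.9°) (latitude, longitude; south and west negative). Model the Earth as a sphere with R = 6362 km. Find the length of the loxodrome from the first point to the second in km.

13660 km

Δψ = ln[tan(π/4+φ₂/2)/tan(π/4+φ₁/2)] = -3.1097;  Δφ = -2.1206 rad,  Δλ = -0.4939 rad
q = Δφ/Δψ = 0.6819
d = R·√(Δφ² + q²Δλ²) = 6362·2.14716 = 13660 km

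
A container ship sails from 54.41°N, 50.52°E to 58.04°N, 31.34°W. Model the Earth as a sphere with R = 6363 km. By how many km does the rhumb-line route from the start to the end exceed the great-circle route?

Great circle: cos σ = sin φ₁ sin φ₂ + cos φ₁ cos φ₂ cos Δλ,  σ = 0.7473 rad → d_gc = 4754.8 km
Rhumb line: Δψ = +0.1141, q = Δφ/Δψ = 0.5554, d_rh = R√(Δφ²+q²Δλ²) = 5065.4 km
Excess = 5065.4 − 4754.8 = 310.6 ≈ 311 km

311 km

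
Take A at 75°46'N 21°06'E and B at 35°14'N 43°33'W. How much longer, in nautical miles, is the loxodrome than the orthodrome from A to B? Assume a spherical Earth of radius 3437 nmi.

Great circle: cos σ = sin φ₁ sin φ₂ + cos φ₁ cos φ₂ cos Δλ,  σ = 0.8695 rad → d_gc = 2988.6 nmi
Rhumb line: Δψ = -1.4228, q = Δφ/Δψ = 0.4972, d_rh = R√(Δφ²+q²Δλ²) = 3103.3 nmi
Excess = 3103.3 − 2988.6 = 114.7 ≈ 115 nmi

115 nmi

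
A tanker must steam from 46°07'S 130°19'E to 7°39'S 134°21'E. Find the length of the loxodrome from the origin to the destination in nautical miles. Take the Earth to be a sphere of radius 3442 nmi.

Δψ = ln[tan(π/4+φ₂/2)/tan(π/4+φ₁/2)] = +0.7753;  Δφ = +0.6714 rad,  Δλ = +0.0704 rad
q = Δφ/Δψ = 0.8660
d = R·√(Δφ² + q²Δλ²) = 3442·0.67413 = 2320 nmi

2320 nmi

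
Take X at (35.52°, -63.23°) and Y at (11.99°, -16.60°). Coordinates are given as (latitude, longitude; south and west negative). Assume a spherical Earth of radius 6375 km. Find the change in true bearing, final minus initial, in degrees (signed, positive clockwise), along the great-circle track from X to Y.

Initial bearing θ₁ = atan2(sin Δλ cos φ₂, cos φ₁ sin φ₂ − sin φ₁ cos φ₂ cos Δλ) = 107.28°
Final bearing θ₂ = (initial bearing from the destination back to the start) + 180° = 127.39°
Δθ = θ₂ − θ₁ = +20.1°

+20.1°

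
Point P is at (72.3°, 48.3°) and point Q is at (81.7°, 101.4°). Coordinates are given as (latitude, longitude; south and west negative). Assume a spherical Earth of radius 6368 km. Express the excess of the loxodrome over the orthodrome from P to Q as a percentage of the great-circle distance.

3.4%

Great circle: σ = 0.2495 rad → d_gc = Rσ = 1588.8 km
Rhumb: Δφ = +0.1641, Δλ = +0.9268, Δψ = +0.7636, q = Δφ/Δψ = 0.2149 → d_rh = R√(Δφ²+q²Δλ²) = 1643.0 km
Excess = (1643.0 − 1588.8) / 1588.8 = 54.2 / 1588.8 = 3.41% ≈ 3.4%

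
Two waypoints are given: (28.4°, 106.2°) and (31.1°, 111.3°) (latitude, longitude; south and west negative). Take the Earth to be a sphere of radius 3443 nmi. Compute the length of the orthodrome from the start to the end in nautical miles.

Haversine: a = sin²(Δφ/2)+cos φ₁ cos φ₂ sin²(Δλ/2) = 0.00205;  σ = 2·atan2(√a,√(1−a))
σ = 5.185° → d = Rσ = 3443·0.09050 = 312 nmi

312 nmi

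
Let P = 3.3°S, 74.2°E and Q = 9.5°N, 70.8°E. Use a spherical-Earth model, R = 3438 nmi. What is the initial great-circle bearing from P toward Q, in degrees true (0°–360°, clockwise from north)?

345.2°

N = sin Δλ·cos φ₂ = -0.0585;  D = cos φ₁ sin φ₂ − sin φ₁ cos φ₂ cos Δλ = +0.2214
initial course = atan2(N, D) = 345.20°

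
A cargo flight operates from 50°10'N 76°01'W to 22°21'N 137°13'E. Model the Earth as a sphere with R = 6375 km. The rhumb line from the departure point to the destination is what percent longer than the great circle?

Great circle: σ = 1.7758 rad → d_gc = Rσ = 11320.5 km
Rhumb: Δφ = -0.4855, Δλ = -2.5616, Δψ = -0.6148, q = Δφ/Δψ = 0.7896 → d_rh = R√(Δφ²+q²Δλ²) = 13260.6 km
Excess = (13260.6 − 11320.5) / 11320.5 = 1940.1 / 11320.5 = 17.14% ≈ 17.1%

17.1%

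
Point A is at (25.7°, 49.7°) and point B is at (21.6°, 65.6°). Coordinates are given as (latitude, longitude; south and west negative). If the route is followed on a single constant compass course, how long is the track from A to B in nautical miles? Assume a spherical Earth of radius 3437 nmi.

Rhumb course C = atan2(Δλ, Δψ) with Δψ = ln[tan(π/4+φ₂/2)/tan(π/4+φ₁/2)] = -0.0781, Δλ = +0.2775 → C = 105.73°
d = R·|Δφ| / |cos C| = 3437·0.07156 / 0.27105 = 907 nmi

907 nmi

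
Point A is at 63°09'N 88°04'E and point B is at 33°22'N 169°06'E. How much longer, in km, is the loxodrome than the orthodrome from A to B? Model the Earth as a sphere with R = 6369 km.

337 km

Great circle: cos σ = sin φ₁ sin φ₂ + cos φ₁ cos φ₂ cos Δλ,  σ = 0.9890 rad → d_gc = 6299.2 km
Rhumb line: Δψ = -0.8142, q = Δφ/Δψ = 0.6384, d_rh = R√(Δφ²+q²Δλ²) = 6635.8 km
Excess = 6635.8 − 6299.2 = 336.6 ≈ 337 km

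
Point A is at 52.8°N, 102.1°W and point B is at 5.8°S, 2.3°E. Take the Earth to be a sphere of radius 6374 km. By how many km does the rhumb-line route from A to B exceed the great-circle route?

427 km

Great circle: cos σ = sin φ₁ sin φ₂ + cos φ₁ cos φ₂ cos Δλ,  σ = 1.8030 rad → d_gc = 11492.1 km
Rhumb line: Δψ = -1.1904, q = Δφ/Δψ = 0.8591, d_rh = R√(Δφ²+q²Δλ²) = 11919.1 km
Excess = 11919.1 − 11492.1 = 427.0 ≈ 427 km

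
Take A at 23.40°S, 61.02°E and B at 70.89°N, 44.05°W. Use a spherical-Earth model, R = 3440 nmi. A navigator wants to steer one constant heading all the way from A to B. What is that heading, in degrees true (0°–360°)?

Meridional parts: M(φ₁)=-0.4203, M(φ₂)=+1.7818 → ΔM = +2.2021;  Δλ = -1.8338 rad
tan C = Δλ / ΔM = -0.8328 → C = 320.21°

320.2°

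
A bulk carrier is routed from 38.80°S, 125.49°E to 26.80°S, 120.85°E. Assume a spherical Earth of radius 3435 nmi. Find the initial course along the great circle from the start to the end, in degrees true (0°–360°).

N = sin Δλ·cos φ₂ = -0.0722;  D = cos φ₁ sin φ₂ − sin φ₁ cos φ₂ cos Δλ = +0.2061
initial course = atan2(N, D) = 340.69°

340.7°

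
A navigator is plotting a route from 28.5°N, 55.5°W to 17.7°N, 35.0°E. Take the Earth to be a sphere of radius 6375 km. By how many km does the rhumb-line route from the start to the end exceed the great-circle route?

188 km

Great circle: cos σ = sin φ₁ sin φ₂ + cos φ₁ cos φ₂ cos Δλ,  σ = 1.4326 rad → d_gc = 9132.8 km
Rhumb line: Δψ = -0.2053, q = Δφ/Δψ = 0.9180, d_rh = R√(Δφ²+q²Δλ²) = 9321.2 km
Excess = 9321.2 − 9132.8 = 188.4 ≈ 188 km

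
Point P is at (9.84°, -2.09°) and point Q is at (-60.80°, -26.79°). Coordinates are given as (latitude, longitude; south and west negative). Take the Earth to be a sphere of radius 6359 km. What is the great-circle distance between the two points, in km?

8134 km

cos σ = sin φ₁ sin φ₂ + cos φ₁ cos φ₂ cos Δλ
      = sin(9.84°)sin(-60.80°) + cos(9.84°)cos(-60.80°)cos(-24.70°) = 0.2875
σ = 73.290° → d = Rσ = 6359·1.27916 = 8134 km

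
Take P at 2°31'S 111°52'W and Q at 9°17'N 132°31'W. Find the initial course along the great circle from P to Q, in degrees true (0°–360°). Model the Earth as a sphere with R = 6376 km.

θ = atan2( sin Δλ·cos φ₂ ,  cos φ₁ sin φ₂ − sin φ₁ cos φ₂ cos Δλ )
  = atan2(-0.3480, +0.2017) = 300.10°

300.1°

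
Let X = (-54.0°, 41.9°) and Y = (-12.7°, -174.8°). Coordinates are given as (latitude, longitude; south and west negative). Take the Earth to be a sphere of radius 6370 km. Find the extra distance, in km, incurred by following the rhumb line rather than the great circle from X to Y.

Great circle: cos σ = sin φ₁ sin φ₂ + cos φ₁ cos φ₂ cos Δλ,  σ = 1.8566 rad → d_gc = 11826.2 km
Rhumb line: Δψ = +0.9007, q = Δφ/Δψ = 0.8003, d_rh = R√(Δφ²+q²Δλ²) = 13551.8 km
Excess = 13551.8 − 11826.2 = 1725.6 ≈ 1726 km

1726 km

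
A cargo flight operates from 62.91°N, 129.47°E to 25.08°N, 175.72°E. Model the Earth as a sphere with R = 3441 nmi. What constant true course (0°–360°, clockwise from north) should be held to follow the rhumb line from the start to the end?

140.3°

Meridional parts: M(φ₁)=+1.4233, M(φ₂)=+0.4524 → ΔM = -0.9709;  Δλ = +0.8072 rad
tan C = Δλ / ΔM = -0.8314 → C = 140.26°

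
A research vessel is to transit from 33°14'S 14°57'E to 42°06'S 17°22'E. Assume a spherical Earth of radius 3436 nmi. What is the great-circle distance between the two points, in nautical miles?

cos σ = sin φ₁ sin φ₂ + cos φ₁ cos φ₂ cos Δλ
      = sin(-33.23°)sin(-42.10°) + cos(-33.23°)cos(-42.10°)cos(2.42°) = 0.9875
σ = 9.070° → d = Rσ = 3436·0.15829 = 544 nmi

544 nmi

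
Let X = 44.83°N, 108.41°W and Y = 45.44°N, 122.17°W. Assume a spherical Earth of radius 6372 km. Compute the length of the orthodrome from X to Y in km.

1080 km

Haversine: a = sin²(Δφ/2)+cos φ₁ cos φ₂ sin²(Δλ/2) = 0.00717;  σ = 2·atan2(√a,√(1−a))
σ = 9.714° → d = Rσ = 6372·0.16954 = 1080 km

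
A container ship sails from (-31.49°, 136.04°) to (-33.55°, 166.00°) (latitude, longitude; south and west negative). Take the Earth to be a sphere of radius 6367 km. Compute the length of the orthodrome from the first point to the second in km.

2807 km

Haversine: a = sin²(Δφ/2)+cos φ₁ cos φ₂ sin²(Δλ/2) = 0.04781;  σ = 2·atan2(√a,√(1−a))
σ = 25.259° → d = Rσ = 6367·0.44085 = 2807 km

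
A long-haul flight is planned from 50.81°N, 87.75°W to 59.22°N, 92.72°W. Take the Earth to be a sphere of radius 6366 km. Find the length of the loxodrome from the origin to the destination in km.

Rhumb course C = atan2(Δλ, Δψ) with Δψ = ln[tan(π/4+φ₂/2)/tan(π/4+φ₁/2)] = +0.2572, Δλ = -0.0867 → C = 341.36°
d = R·|Δφ| / |cos C| = 6366·0.14678 / 0.94755 = 986 km

986 km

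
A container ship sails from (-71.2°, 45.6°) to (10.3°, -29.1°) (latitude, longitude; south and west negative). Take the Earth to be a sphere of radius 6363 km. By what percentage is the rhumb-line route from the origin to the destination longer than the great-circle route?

Great circle: σ = 1.6565 rad → d_gc = Rσ = 10540.3 km
Rhumb: Δφ = +1.4224, Δλ = -1.3038, Δψ = +1.9792, q = Δφ/Δψ = 0.7187 → d_rh = R√(Δφ²+q²Δλ²) = 10838.2 km
Excess = (10838.2 − 10540.3) / 10540.3 = 297.9 / 10540.3 = 2.83% ≈ 2.8%

2.8%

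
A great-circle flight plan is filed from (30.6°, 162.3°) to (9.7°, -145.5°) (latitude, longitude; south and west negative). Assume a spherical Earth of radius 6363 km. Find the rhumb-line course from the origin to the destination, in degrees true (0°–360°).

113.2°

Δψ = ln[tan(π/4+φ₂/2)/tan(π/4+φ₁/2)] = -0.3913
Δλ = +0.9111 rad (taken the short way round)
course = atan2(Δλ, Δψ) = 113.24°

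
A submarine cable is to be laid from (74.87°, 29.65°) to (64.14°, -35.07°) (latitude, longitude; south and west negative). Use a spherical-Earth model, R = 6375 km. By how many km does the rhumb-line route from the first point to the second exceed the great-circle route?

127 km

Great circle: cos σ = sin φ₁ sin φ₂ + cos φ₁ cos φ₂ cos Δλ,  σ = 0.4096 rad → d_gc = 2611.1 km
Rhumb line: Δψ = -0.5474, q = Δφ/Δψ = 0.3421, d_rh = R√(Δφ²+q²Δλ²) = 2737.8 km
Excess = 2737.8 − 2611.1 = 126.7 ≈ 127 km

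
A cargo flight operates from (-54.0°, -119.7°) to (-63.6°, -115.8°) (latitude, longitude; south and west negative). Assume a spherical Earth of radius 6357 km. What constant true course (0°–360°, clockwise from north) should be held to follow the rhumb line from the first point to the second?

168.2°

Δψ = ln[tan(π/4+φ₂/2)/tan(π/4+φ₁/2)] = -0.3259
Δλ = +0.0681 rad (taken the short way round)
course = atan2(Δλ, Δψ) = 168.20°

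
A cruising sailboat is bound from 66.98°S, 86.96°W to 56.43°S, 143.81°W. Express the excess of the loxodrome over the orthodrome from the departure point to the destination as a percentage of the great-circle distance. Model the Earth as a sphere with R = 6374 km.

Great circle: σ = 0.4841 rad → d_gc = Rσ = 3085.5 km
Rhumb: Δφ = +0.1841, Δλ = -0.9922, Δψ = +0.3929, q = Δφ/Δψ = 0.4687 → d_rh = R√(Δφ²+q²Δλ²) = 3188.0 km
Excess = (3188.0 − 3085.5) / 3085.5 = 102.5 / 3085.5 = 3.32% ≈ 3.3%

3.3%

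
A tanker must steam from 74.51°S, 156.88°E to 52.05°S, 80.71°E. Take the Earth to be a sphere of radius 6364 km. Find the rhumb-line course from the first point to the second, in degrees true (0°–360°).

Δψ = ln[tan(π/4+φ₂/2)/tan(π/4+φ₁/2)] = +0.9275
Δλ = -1.3294 rad (taken the short way round)
course = atan2(Δλ, Δψ) = 304.90°

304.9°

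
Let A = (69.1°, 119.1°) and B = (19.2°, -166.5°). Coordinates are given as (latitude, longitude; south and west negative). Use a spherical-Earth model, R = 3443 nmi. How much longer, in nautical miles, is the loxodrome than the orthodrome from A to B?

163 nmi

Great circle: cos σ = sin φ₁ sin φ₂ + cos φ₁ cos φ₂ cos Δλ,  σ = 1.1616 rad → d_gc = 3999.6 nmi
Rhumb line: Δψ = -1.3489, q = Δφ/Δψ = 0.6457, d_rh = R√(Δφ²+q²Δλ²) = 4162.2 nmi
Excess = 4162.2 − 3999.6 = 162.6 ≈ 163 nmi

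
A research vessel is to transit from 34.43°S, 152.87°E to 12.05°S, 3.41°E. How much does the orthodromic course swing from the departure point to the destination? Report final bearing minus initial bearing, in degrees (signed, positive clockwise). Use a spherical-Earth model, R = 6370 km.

At departure: θ₁ = atan2(sin Δλ cos φ₂, cos φ₁ sin φ₂ − sin φ₁ cos φ₂ cos Δλ) = 217.47°
At arrival: θ₂ = atan2(sin Δλ cos φ₁, −cos φ₂ sin φ₁ + sin φ₂ cos φ₁ cos Δλ) = 329.13°
Δθ = θ₂ − θ₁ = +111.7°

+111.7°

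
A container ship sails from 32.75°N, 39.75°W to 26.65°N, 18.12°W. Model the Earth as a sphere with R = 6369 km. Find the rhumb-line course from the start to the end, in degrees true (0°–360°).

Meridional parts: M(φ₁)=+0.6055, M(φ₂)=+0.4829 → ΔM = -0.1227;  Δλ = +0.3775 rad
tan C = Δλ / ΔM = -3.0777 → C = 108.00°

108.0°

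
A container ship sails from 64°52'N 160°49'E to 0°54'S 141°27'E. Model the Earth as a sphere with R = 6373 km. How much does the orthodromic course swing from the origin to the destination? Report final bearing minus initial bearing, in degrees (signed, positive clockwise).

Initial bearing θ₁ = atan2(sin Δλ cos φ₂, cos φ₁ sin φ₂ − sin φ₁ cos φ₂ cos Δλ) = 201.07°
Final bearing θ₂ = (initial bearing from the destination back to the start) + 180° = 188.78°
Δθ = θ₂ − θ₁ = -12.3°

-12.3°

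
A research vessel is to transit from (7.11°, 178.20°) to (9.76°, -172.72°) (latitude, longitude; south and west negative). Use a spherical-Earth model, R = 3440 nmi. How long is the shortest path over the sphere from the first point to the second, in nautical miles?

562 nmi

cos σ = sin φ₁ sin φ₂ + cos φ₁ cos φ₂ cos Δλ
      = sin(7.11°)sin(9.76°) + cos(7.11°)cos(9.76°)cos(9.08°) = 0.9867
σ = 9.364° → d = Rσ = 3440·0.16342 = 562 nmi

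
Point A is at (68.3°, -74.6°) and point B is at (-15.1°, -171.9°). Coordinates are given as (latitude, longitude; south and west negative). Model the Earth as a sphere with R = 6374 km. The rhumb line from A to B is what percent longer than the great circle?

Great circle: σ = 1.8623 rad → d_gc = Rσ = 11870.4 km
Rhumb: Δφ = -1.4556, Δλ = -1.6982, Δψ = -1.9187, q = Δφ/Δψ = 0.7587 → d_rh = R√(Δφ²+q²Δλ²) = 12390.3 km
Excess = (12390.3 − 11870.4) / 11870.4 = 519.9 / 11870.4 = 4.38% ≈ 4.4%

4.4%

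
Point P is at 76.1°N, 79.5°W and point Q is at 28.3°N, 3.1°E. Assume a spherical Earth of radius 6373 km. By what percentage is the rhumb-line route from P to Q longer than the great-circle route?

6.1%

Great circle: σ = 1.0616 rad → d_gc = Rσ = 6765.8 km
Rhumb: Δφ = -0.8343, Δλ = +1.4416, Δψ = -1.5892, q = Δφ/Δψ = 0.5249 → d_rh = R√(Δφ²+q²Δλ²) = 7178.4 km
Excess = (7178.4 − 6765.8) / 6765.8 = 412.6 / 6765.8 = 6.10% ≈ 6.1%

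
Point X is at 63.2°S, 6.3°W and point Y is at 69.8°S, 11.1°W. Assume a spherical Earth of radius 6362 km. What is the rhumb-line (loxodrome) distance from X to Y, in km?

763 km

Rhumb course C = atan2(Δλ, Δψ) with Δψ = ln[tan(π/4+φ₂/2)/tan(π/4+φ₁/2)] = -0.2908, Δλ = -0.0838 → C = 196.07°
d = R·|Δφ| / |cos C| = 6362·0.11519 / 0.96091 = 763 km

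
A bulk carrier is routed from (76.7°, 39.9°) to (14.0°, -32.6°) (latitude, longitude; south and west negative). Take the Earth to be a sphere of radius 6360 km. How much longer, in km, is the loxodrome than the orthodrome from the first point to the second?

Great circle: cos σ = sin φ₁ sin φ₂ + cos φ₁ cos φ₂ cos Δλ,  σ = 1.2634 rad → d_gc = 8035.4 km
Rhumb line: Δψ = -1.9023, q = Δφ/Δψ = 0.5753, d_rh = R√(Δφ²+q²Δλ²) = 8359.0 km
Excess = 8359.0 − 8035.4 = 323.6 ≈ 324 km

324 km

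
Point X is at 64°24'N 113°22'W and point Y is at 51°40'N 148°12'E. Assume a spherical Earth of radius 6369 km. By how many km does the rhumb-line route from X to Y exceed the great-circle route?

Great circle: cos σ = sin φ₁ sin φ₂ + cos φ₁ cos φ₂ cos Δλ,  σ = 0.8391 rad → d_gc = 5344.4 km
Rhumb line: Δψ = -0.4252, q = Δφ/Δψ = 0.5227, d_rh = R√(Δφ²+q²Δλ²) = 5891.5 km
Excess = 5891.5 − 5344.4 = 547.1 ≈ 547 km

547 km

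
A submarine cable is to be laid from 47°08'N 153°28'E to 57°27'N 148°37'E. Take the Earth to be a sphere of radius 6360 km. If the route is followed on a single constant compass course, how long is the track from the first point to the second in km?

1191 km

Rhumb course C = atan2(Δλ, Δψ) with Δψ = ln[tan(π/4+φ₂/2)/tan(π/4+φ₁/2)] = +0.2961, Δλ = -0.0846 → C = 344.05°
d = R·|Δφ| / |cos C| = 6360·0.18006 / 0.96149 = 1191 km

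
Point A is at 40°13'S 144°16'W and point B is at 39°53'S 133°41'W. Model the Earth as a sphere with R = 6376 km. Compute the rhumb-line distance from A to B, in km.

Δψ = ln[tan(π/4+φ₂/2)/tan(π/4+φ₁/2)] = +0.0076;  Δφ = +0.0058 rad,  Δλ = +0.1847 rad
q = Δφ/Δψ = 0.7655
d = R·√(Δφ² + q²Δλ²) = 6376·0.14151 = 902 km

902 km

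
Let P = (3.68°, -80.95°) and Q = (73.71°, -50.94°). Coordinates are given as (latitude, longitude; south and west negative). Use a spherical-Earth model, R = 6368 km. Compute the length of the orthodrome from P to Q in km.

cos σ = sin φ₁ sin φ₂ + cos φ₁ cos φ₂ cos Δλ
      = sin(3.68°)sin(73.71°) + cos(3.68°)cos(73.71°)cos(30.01°) = 0.3040
σ = 72.302° → d = Rσ = 6368·1.26191 = 8036 km

8036 km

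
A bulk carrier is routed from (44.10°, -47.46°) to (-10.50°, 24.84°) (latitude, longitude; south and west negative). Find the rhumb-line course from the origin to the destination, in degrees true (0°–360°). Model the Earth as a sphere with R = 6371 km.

129.6°

Meridional parts: M(φ₁)=+0.8593, M(φ₂)=-0.1843 → ΔM = -1.0436;  Δλ = +1.2619 rad
tan C = Δλ / ΔM = -1.2091 → C = 129.59°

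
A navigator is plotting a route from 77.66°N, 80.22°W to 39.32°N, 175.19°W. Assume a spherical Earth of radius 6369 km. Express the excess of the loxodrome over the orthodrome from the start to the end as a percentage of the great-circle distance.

Great circle: σ = 0.9214 rad → d_gc = Rσ = 5868.5 km
Rhumb: Δφ = -0.6692, Δλ = -1.6575, Δψ = -1.4772, q = Δφ/Δψ = 0.4530 → d_rh = R√(Δφ²+q²Δλ²) = 6405.8 km
Excess = (6405.8 − 5868.5) / 5868.5 = 537.3 / 5868.5 = 9.16% ≈ 9.2%

9.2%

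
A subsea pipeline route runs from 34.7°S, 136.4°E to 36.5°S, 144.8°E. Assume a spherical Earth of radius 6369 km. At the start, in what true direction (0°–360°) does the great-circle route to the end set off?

N = sin Δλ·cos φ₂ = +0.1174;  D = cos φ₁ sin φ₂ − sin φ₁ cos φ₂ cos Δλ = -0.0363
initial course = atan2(N, D) = 107.19°

107.2°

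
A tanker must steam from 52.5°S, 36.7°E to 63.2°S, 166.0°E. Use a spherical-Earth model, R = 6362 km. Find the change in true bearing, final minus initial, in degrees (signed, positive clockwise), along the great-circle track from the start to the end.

-121.8°

At departure: θ₁ = atan2(sin Δλ cos φ₂, cos φ₁ sin φ₂ − sin φ₁ cos φ₂ cos Δλ) = 155.62°
At arrival: θ₂ = atan2(sin Δλ cos φ₁, −cos φ₂ sin φ₁ + sin φ₂ cos φ₁ cos Δλ) = 33.87°
Δθ = θ₂ − θ₁ = -121.8°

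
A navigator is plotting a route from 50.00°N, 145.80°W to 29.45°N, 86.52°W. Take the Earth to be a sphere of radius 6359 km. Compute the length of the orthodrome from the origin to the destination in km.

cos σ = sin φ₁ sin φ₂ + cos φ₁ cos φ₂ cos Δλ
      = sin(50.00°)sin(29.45°) + cos(50.00°)cos(29.45°)cos(59.28°) = 0.6626
σ = 48.504° → d = Rσ = 6359·0.84655 = 5383 km

5383 km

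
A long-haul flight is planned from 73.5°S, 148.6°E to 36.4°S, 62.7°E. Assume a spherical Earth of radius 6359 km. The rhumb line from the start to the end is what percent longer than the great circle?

Great circle: σ = 0.9455 rad → d_gc = Rσ = 6012.5 km
Rhumb: Δφ = +0.6475, Δλ = -1.4992, Δψ = +1.2481, q = Δφ/Δψ = 0.5188 → d_rh = R√(Δφ²+q²Δλ²) = 6435.6 km
Excess = (6435.6 − 6012.5) / 6012.5 = 423.1 / 6012.5 = 7.04% ≈ 7.0%

7.0%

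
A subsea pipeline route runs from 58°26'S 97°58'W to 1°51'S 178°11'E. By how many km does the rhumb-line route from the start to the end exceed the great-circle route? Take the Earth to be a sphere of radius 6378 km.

299 km

Great circle: cos σ = sin φ₁ sin φ₂ + cos φ₁ cos φ₂ cos Δλ,  σ = 1.4871 rad → d_gc = 9485.0 km
Rhumb line: Δψ = +1.2312, q = Δφ/Δψ = 0.8021, d_rh = R√(Δφ²+q²Δλ²) = 9783.9 km
Excess = 9783.9 − 9485.0 = 298.9 ≈ 299 km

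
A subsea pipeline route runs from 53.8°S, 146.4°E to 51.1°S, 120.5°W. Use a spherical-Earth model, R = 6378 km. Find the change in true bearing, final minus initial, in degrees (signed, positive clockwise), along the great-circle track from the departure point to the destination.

Initial bearing θ₁ = atan2(sin Δλ cos φ₂, cos φ₁ sin φ₂ − sin φ₁ cos φ₂ cos Δλ) = 127.84°
Final bearing θ₂ = (initial bearing from the destination back to the start) + 180° = 47.97°
Δθ = θ₂ − θ₁ = -79.9°

-79.9°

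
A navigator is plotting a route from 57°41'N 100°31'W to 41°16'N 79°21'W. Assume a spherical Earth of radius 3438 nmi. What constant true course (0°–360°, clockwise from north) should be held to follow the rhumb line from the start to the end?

140.4°

Meridional parts: M(φ₁)=+1.2388, M(φ₂)=+0.7920 → ΔM = -0.4467;  Δλ = +0.3694 rad
tan C = Δλ / ΔM = -0.8270 → C = 140.41°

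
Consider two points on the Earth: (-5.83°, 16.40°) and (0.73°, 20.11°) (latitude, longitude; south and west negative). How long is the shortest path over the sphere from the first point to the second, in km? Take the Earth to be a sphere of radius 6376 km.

cos σ = sin φ₁ sin φ₂ + cos φ₁ cos φ₂ cos Δλ
      = sin(-5.83°)sin(0.73°) + cos(-5.83°)cos(0.73°)cos(3.71°) = 0.9914
σ = 7.534° → d = Rσ = 6376·0.13149 = 838 km

838 km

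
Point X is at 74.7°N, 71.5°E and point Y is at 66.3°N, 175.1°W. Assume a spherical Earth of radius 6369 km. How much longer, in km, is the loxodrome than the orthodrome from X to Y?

607 km

Great circle: cos σ = sin φ₁ sin φ₂ + cos φ₁ cos φ₂ cos Δλ,  σ = 0.5715 rad → d_gc = 3639.9 km
Rhumb line: Δψ = -0.4461, q = Δφ/Δψ = 0.3287, d_rh = R√(Δφ²+q²Δλ²) = 4247.0 km
Excess = 4247.0 − 3639.9 = 607.1 ≈ 607 km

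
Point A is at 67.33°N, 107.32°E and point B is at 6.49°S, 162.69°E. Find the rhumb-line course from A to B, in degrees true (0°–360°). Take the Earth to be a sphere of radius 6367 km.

Meridional parts: M(φ₁)=+1.6072, M(φ₂)=-0.1135 → ΔM = -1.7207;  Δλ = +0.9664 rad
tan C = Δλ / ΔM = -0.5616 → C = 150.68°

150.7°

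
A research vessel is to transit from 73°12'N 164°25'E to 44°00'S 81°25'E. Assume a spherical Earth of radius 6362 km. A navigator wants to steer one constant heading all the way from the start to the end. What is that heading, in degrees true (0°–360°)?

Δψ = ln[tan(π/4+φ₂/2)/tan(π/4+φ₁/2)] = -2.7697
Δλ = -1.4486 rad (taken the short way round)
course = atan2(Δλ, Δψ) = 207.61°

207.6°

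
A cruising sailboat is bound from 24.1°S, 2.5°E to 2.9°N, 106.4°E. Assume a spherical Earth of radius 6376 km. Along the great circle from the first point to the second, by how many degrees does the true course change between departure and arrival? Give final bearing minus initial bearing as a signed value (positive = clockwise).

Initial bearing θ₁ = atan2(sin Δλ cos φ₂, cos φ₁ sin φ₂ − sin φ₁ cos φ₂ cos Δλ) = 93.06°
Final bearing θ₂ = (initial bearing from the destination back to the start) + 180° = 65.88°
Δθ = θ₂ − θ₁ = -27.2°

-27.2°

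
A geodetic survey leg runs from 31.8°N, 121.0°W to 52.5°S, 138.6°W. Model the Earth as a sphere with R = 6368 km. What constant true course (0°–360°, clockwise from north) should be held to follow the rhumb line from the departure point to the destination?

Δψ = ln[tan(π/4+φ₂/2)/tan(π/4+φ₁/2)] = -1.6663
Δλ = -0.3072 rad (taken the short way round)
course = atan2(Δλ, Δψ) = 190.44°

190.4°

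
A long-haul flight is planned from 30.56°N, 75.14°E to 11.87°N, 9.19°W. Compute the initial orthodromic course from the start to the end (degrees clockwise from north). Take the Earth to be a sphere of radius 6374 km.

N = sin Δλ·cos φ₂ = -0.9738;  D = cos φ₁ sin φ₂ − sin φ₁ cos φ₂ cos Δλ = +0.1280
initial course = atan2(N, D) = 277.49°

277.5°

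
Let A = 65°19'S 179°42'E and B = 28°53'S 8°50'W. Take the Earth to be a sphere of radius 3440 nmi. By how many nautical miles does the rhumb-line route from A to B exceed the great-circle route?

1810 nmi

Great circle: cos σ = sin φ₁ sin φ₂ + cos φ₁ cos φ₂ cos Δλ,  σ = 1.4934 rad → d_gc = 5137.4 nmi
Rhumb line: Δψ = +0.9927, q = Δφ/Δψ = 0.6406, d_rh = R√(Δφ²+q²Δλ²) = 6947.8 nmi
Excess = 6947.8 − 5137.4 = 1810.4 ≈ 1810 nmi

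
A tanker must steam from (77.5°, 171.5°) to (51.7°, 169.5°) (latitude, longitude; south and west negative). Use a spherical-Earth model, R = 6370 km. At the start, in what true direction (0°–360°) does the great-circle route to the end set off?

182.8°

N = sin Δλ·cos φ₂ = -0.0216;  D = cos φ₁ sin φ₂ − sin φ₁ cos φ₂ cos Δλ = -0.4349
initial course = atan2(N, D) = 182.85°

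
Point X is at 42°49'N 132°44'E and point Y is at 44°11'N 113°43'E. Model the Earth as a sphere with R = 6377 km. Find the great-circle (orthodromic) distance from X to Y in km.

1539 km

cos σ = sin φ₁ sin φ₂ + cos φ₁ cos φ₂ cos Δλ
      = sin(42.82°)sin(44.18°) + cos(42.82°)cos(44.18°)cos(-19.02°) = 0.9710
σ = 13.831° → d = Rσ = 6377·0.24139 = 1539 km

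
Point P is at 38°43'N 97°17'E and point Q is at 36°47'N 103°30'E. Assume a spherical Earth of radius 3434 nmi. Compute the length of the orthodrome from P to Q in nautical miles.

Haversine: a = sin²(Δφ/2)+cos φ₁ cos φ₂ sin²(Δλ/2) = 0.00212;  σ = 2·atan2(√a,√(1−a))
σ = 5.281° → d = Rσ = 3434·0.09216 = 316 nmi

316 nmi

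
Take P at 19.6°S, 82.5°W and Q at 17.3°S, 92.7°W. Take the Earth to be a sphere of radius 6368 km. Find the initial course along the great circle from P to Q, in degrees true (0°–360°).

θ = atan2( sin Δλ·cos φ₂ ,  cos φ₁ sin φ₂ − sin φ₁ cos φ₂ cos Δλ )
  = atan2(-0.1691, +0.0351) = 281.72°

281.7°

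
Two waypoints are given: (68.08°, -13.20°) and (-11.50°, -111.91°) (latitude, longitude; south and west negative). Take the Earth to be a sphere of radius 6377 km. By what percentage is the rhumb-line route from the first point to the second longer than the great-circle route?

Great circle: σ = 1.8135 rad → d_gc = Rσ = 11564.8 km
Rhumb: Δφ = -1.3889, Δλ = -1.7228, Δψ = -1.8437, q = Δφ/Δψ = 0.7533 → d_rh = R√(Δφ²+q²Δλ²) = 12122.2 km
Excess = (12122.2 − 11564.8) / 11564.8 = 557.4 / 11564.8 = 4.82% ≈ 4.8%

4.8%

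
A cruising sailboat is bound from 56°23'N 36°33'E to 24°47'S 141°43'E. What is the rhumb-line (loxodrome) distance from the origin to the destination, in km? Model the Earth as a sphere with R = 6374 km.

13535 km

Δψ = ln[tan(π/4+φ₂/2)/tan(π/4+φ₁/2)] = -1.6438;  Δφ = -1.4166 rad,  Δλ = +1.8355 rad
q = Δφ/Δψ = 0.8618
d = R·√(Δφ² + q²Δλ²) = 6374·2.12346 = 13535 km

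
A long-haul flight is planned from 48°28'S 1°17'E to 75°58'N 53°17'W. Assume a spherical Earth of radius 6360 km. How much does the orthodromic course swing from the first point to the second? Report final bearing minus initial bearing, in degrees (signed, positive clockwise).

-29.5°

Initial bearing θ₁ = atan2(sin Δλ cos φ₂, cos φ₁ sin φ₂ − sin φ₁ cos φ₂ cos Δλ) = 345.21°
Final bearing θ₂ = (initial bearing from the destination back to the start) + 180° = 315.74°
Δθ = θ₂ − θ₁ = -29.5°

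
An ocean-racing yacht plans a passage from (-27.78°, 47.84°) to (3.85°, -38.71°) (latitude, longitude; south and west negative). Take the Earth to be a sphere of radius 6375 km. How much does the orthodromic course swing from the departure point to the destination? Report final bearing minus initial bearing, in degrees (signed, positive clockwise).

At departure: θ₁ = atan2(sin Δλ cos φ₂, cos φ₁ sin φ₂ − sin φ₁ cos φ₂ cos Δλ) = 275.01°
At arrival: θ₂ = atan2(sin Δλ cos φ₁, −cos φ₂ sin φ₁ + sin φ₂ cos φ₁ cos Δλ) = 297.95°
Δθ = θ₂ − θ₁ = +22.9°

+22.9°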